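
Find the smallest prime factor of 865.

5

865 is odd.
Digit sum 19, not divisible by 3.
Ends in 5: divisible by 5.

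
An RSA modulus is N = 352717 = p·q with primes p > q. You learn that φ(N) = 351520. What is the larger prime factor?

φ(n) = (p−1)(q−1) = n − (p+q) + 1, so p + q = 352717 − 351520 + 1 = 1198.
p and q are the roots of t² − 1198t + 352717 = 0.
Discriminant: 1198² − 4·352717 = 1435204 − 1410868 = 24336; √24336 = 156.
q = (1198 − 156)/2 = 521, p = (1198 + 156)/2 = 677.
Check: 521 · 677 = 352717.

677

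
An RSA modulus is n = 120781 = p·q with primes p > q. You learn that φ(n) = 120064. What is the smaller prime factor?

φ(n) = (p−1)(q−1) = n − (p+q) + 1, so p + q = 120781 − 120064 + 1 = 718.
p and q are the roots of t² − 718t + 120781 = 0.
Discriminant: 718² − 4·120781 = 515524 − 483124 = 32400; √32400 = 180.
q = (718 − 180)/2 = 269, p = (718 + 180)/2 = 449.
Check: 269 · 449 = 120781.

269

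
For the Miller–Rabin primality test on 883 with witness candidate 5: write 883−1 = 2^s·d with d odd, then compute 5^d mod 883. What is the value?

882

883 − 1 = 882 = 2^1 · 441, so d = 441.
5^1 ≡ 5 (mod 883)
5^2 ≡ 5^2 = 25 ≡ 25 (mod 883)
5^4 ≡ 25^2 = 625 ≡ 625 (mod 883)
5^8 ≡ 625^2 = 390625 ≡ 339 (mod 883)
5^16 ≡ 339^2 = 114921 ≡ 131 (mod 883)
5^32 ≡ 131^2 = 17161 ≡ 384 (mod 883)
5^64 ≡ 384^2 = 147456 ≡ 878 (mod 883)
5^128 ≡ 878^2 = 770884 ≡ 25 (mod 883)
5^256 ≡ 25^2 = 625 ≡ 625 (mod 883)
441 = 256 + 128 + 32 + 16 + 8 + 1 in binary powers of 2.
So 5^441 ≡ 625 · 25 · 384 · 131 · 339 · 5 ≡ 882 (mod 883).
Since 5^d ≡ 882 (mod 883), base 5 does not prove 883 composite.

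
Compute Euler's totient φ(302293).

Factor: 302293 = 41 · 73 · 101.
φ(302293) = (41−1) · (73−1) · (101−1) = 40 · 72 · 100 = 288000.

288000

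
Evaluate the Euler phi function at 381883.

365064

Factor: 381883 = 43 · 83 · 107.
φ(381883) = (43−1) · (83−1) · (107−1) = 42 · 82 · 106 = 365064.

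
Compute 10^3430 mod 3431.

1068

10^1 ≡ 10 (mod 3431)
10^2 ≡ 10^2 = 100 ≡ 100 (mod 3431)
10^4 ≡ 100^2 = 10000 ≡ 3138 (mod 3431)
10^8 ≡ 3138^2 = 9847044 ≡ 74 (mod 3431)
10^16 ≡ 74^2 = 5476 ≡ 2045 (mod 3431)
10^32 ≡ 2045^2 = 4182025 ≡ 3067 (mod 3431)
10^64 ≡ 3067^2 = 9406489 ≡ 2118 (mod 3431)
10^128 ≡ 2118^2 = 4485924 ≡ 1607 (mod 3431)
10^256 ≡ 1607^2 = 2582449 ≡ 2337 (mod 3431)
10^512 ≡ 2337^2 = 5461569 ≡ 2848 (mod 3431)
10^1024 ≡ 2848^2 = 8111104 ≡ 220 (mod 3431)
10^2048 ≡ 220^2 = 48400 ≡ 366 (mod 3431)
3430 = 2048 + 1024 + 256 + 64 + 32 + 4 + 2 in binary powers of 2.
So 10^3430 ≡ 366 · 220 · 2337 · 2118 · 3067 · 3138 · 100 ≡ 1068 (mod 3431).
Since 1068 ≠ 1, base 10 is a Fermat witness: 3431 is composite.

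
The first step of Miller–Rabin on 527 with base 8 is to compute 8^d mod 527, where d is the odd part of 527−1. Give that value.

202

527 − 1 = 526 = 2^1 · 263, so d = 263.
8^1 ≡ 8 (mod 527)
8^2 ≡ 8^2 = 64 ≡ 64 (mod 527)
8^4 ≡ 64^2 = 4096 ≡ 407 (mod 527)
8^8 ≡ 407^2 = 165649 ≡ 171 (mod 527)
8^16 ≡ 171^2 = 29241 ≡ 256 (mod 527)
8^32 ≡ 256^2 = 65536 ≡ 188 (mod 527)
8^64 ≡ 188^2 = 35344 ≡ 35 (mod 527)
8^128 ≡ 35^2 = 1225 ≡ 171 (mod 527)
8^256 ≡ 171^2 = 29241 ≡ 256 (mod 527)
263 = 256 + 4 + 2 + 1 in binary powers of 2.
So 8^263 ≡ 256 · 407 · 64 · 8 ≡ 202 (mod 527).
Squaring chain: 202; never reaches −1, so base 8 is a Miller–Rabin witness that 527 is composite.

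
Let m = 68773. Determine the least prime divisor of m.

68773 is odd.
Digit sum 31, not divisible by 3.
Ends in 3: not divisible by 5.
7: 68773 = 7·9824 + 5
11: 68773 = 11·6252 + 1
13: 68773 = 13·5290 + 3
17: 68773 = 17·4045 + 8
19: 68773 = 19·3619 + 12
23: 68773 = 23·2990 + 3
29: 68773 = 29·2371 + 14
31: 68773 = 31·2218 + 15
37: 68773 = 37·1858 + 27
41: 68773 = 41·1677 + 16
43: 68773 = 43·1599 + 16
47: 68773 = 47·1463 + 12
53: 68773 = 53·1297 + 32
59: 68773 = 59·1165 + 38
61: 68773 = 61·1127 + 26
67: 68773 = 67·1026 + 31
71: 68773 = 71·968 + 45
73: 68773 = 73·942 + 7
79: 68773 = 79·870 + 43
83: 68773 = 83·828 + 49
89: 68773 = 89·772 + 65
97: 68773 = 97·709

97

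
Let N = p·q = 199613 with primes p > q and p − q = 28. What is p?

461

Since p = q + 28, we have 199613 = q(q + 28), so q² + 28q − 199613 = 0.
Discriminant: 28² + 4·199613 = 784 + 798452 = 799236; √799236 = 894.
q = (−28 + 894)/2 = 433, and p = q + 28 = 461.
Check: 433 · 461 = 199613.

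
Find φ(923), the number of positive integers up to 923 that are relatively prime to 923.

840

Factor: 923 = 13 · 71.
φ(923) = (13−1) · (71−1) = 12 · 70 = 840.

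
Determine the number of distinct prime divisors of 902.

902 = 2 · 451
451 = 11 · 41
902 = 2 · 11 · 41, which has 3 distinct prime factors.

3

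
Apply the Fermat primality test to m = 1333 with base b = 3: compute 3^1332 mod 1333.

1000

3^1 ≡ 3 (mod 1333)
3^2 ≡ 3^2 = 9 ≡ 9 (mod 1333)
3^4 ≡ 9^2 = 81 ≡ 81 (mod 1333)
3^8 ≡ 81^2 = 6561 ≡ 1229 (mod 1333)
3^16 ≡ 1229^2 = 1510441 ≡ 152 (mod 1333)
3^32 ≡ 152^2 = 23104 ≡ 443 (mod 1333)
3^64 ≡ 443^2 = 196249 ≡ 298 (mod 1333)
3^128 ≡ 298^2 = 88804 ≡ 826 (mod 1333)
3^256 ≡ 826^2 = 682276 ≡ 1113 (mod 1333)
3^512 ≡ 1113^2 = 1238769 ≡ 412 (mod 1333)
3^1024 ≡ 412^2 = 169744 ≡ 453 (mod 1333)
1332 = 1024 + 256 + 32 + 16 + 4 in binary powers of 2.
So 3^1332 ≡ 453 · 1113 · 443 · 152 · 81 ≡ 1000 (mod 1333).
Since 1000 ≠ 1, base 3 is a Fermat witness: 1333 is composite.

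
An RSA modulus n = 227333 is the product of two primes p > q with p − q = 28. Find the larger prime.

Since p = q + 28, we have 227333 = q(q + 28), so q² + 28q − 227333 = 0.
Discriminant: 28² + 4·227333 = 784 + 909332 = 910116; √910116 = 954.
q = (−28 + 954)/2 = 463, and p = q + 28 = 491.
Check: 463 · 491 = 227333.

491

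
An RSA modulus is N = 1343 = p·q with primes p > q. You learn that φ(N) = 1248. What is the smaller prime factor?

17

φ(n) = (p−1)(q−1) = n − (p+q) + 1, so p + q = 1343 − 1248 + 1 = 96.
p and q are the roots of t² − 96t + 1343 = 0.
Discriminant: 96² − 4·1343 = 9216 − 5372 = 3844; √3844 = 62.
q = (96 − 62)/2 = 17, p = (96 + 62)/2 = 79.
Check: 17 · 79 = 1343.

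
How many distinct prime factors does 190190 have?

190190 = 2 · 95095
95095 = 5 · 19019
19019 = 7 · 2717
2717 = 11 · 247
247 = 13 · 19
190190 = 2 · 5 · 7 · 11 · 13 · 19, which has 6 distinct prime factors.

6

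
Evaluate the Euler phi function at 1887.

Factor: 1887 = 3 · 17 · 37.
φ(1887) = (3−1) · (17−1) · (37−1) = 2 · 16 · 36 = 1152.

1152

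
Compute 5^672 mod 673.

5^1 ≡ 5 (mod 673)
5^2 ≡ 5^2 = 25 ≡ 25 (mod 673)
5^4 ≡ 25^2 = 625 ≡ 625 (mod 673)
5^8 ≡ 625^2 = 390625 ≡ 285 (mod 673)
5^16 ≡ 285^2 = 81225 ≡ 465 (mod 673)
5^32 ≡ 465^2 = 216225 ≡ 192 (mod 673)
5^64 ≡ 192^2 = 36864 ≡ 522 (mod 673)
5^128 ≡ 522^2 = 272484 ≡ 592 (mod 673)
5^256 ≡ 592^2 = 350464 ≡ 504 (mod 673)
5^512 ≡ 504^2 = 254016 ≡ 295 (mod 673)
672 = 512 + 128 + 32 in binary powers of 2.
So 5^672 ≡ 295 · 592 · 192 ≡ 1 (mod 673).
Since the result is 1, base 5 gives no evidence that 673 is composite.

1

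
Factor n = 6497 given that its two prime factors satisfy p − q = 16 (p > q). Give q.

Since p = q + 16, we have 6497 = q(q + 16), so q² + 16q − 6497 = 0.
Discriminant: 16² + 4·6497 = 256 + 25988 = 26244; √26244 = 162.
q = (−16 + 162)/2 = 73, and p = q + 16 = 89.
Check: 73 · 89 = 6497.

73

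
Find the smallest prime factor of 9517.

9517 is odd.
Digit sum 22, not divisible by 3.
Ends in 7: not divisible by 5.
7: 9517 = 7·1359 + 4
11: 9517 = 11·865 + 2
13: 9517 = 13·732 + 1
17: 9517 = 17·559 + 14
19: 9517 = 19·500 + 17
23: 9517 = 23·413 + 18
29: 9517 = 29·328 + 5
31: 9517 = 31·307

31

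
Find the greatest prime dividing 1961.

53

1961 = 37 · 53
53 is prime.
So 1961 = 37 · 53; the largest prime factor is 53.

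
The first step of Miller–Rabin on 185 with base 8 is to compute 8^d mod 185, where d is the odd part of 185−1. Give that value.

162

185 − 1 = 184 = 2^3 · 23, so d = 23.
8^1 ≡ 8 (mod 185)
8^2 ≡ 8^2 = 64 ≡ 64 (mod 185)
8^4 ≡ 64^2 = 4096 ≡ 26 (mod 185)
8^8 ≡ 26^2 = 676 ≡ 121 (mod 185)
8^16 ≡ 121^2 = 14641 ≡ 26 (mod 185)
23 = 16 + 4 + 2 + 1 in binary powers of 2.
So 8^23 ≡ 26 · 26 · 64 · 8 ≡ 162 (mod 185).
Squaring chain: 162 → 159 → 121; never reaches −1, so base 8 is a Miller–Rabin witness that 185 is composite.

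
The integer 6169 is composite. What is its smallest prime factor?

6169 is odd.
Digit sum 22, not divisible by 3.
Ends in 9: not divisible by 5.
7: 6169 = 7·881 + 2
11: 6169 = 11·560 + 9
13: 6169 = 13·474 + 7
17: 6169 = 17·362 + 15
19: 6169 = 19·324 + 13
23: 6169 = 23·268 + 5
29: 6169 = 29·212 + 21
31: 6169 = 31·199

31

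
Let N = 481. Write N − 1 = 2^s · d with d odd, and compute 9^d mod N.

481 − 1 = 480 = 2^5 · 15, so d = 15.
9^1 ≡ 9 (mod 481)
9^2 ≡ 9^2 = 81 ≡ 81 (mod 481)
9^4 ≡ 81^2 = 6561 ≡ 308 (mod 481)
9^8 ≡ 308^2 = 94864 ≡ 107 (mod 481)
15 = 8 + 4 + 2 + 1 in binary powers of 2.
So 9^15 ≡ 107 · 308 · 81 · 9 ≡ 417 (mod 481).
Squaring chain: 417 → 248 → 417 → 248 → 417; never reaches −1, so base 9 is a Miller–Rabin witness that 481 is composite.

417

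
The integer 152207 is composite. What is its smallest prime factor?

152207 is odd.
Digit sum 17, not divisible by 3.
Ends in 7: not divisible by 5.
7: 152207 = 7·21743 + 6
11: 152207 = 11·13837

11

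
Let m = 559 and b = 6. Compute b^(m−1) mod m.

6^1 ≡ 6 (mod 559)
6^2 ≡ 6^2 = 36 ≡ 36 (mod 559)
6^4 ≡ 36^2 = 1296 ≡ 178 (mod 559)
6^8 ≡ 178^2 = 31684 ≡ 380 (mod 559)
6^16 ≡ 380^2 = 144400 ≡ 178 (mod 559)
6^32 ≡ 178^2 = 31684 ≡ 380 (mod 559)
6^64 ≡ 380^2 = 144400 ≡ 178 (mod 559)
6^128 ≡ 178^2 = 31684 ≡ 380 (mod 559)
6^256 ≡ 380^2 = 144400 ≡ 178 (mod 559)
6^512 ≡ 178^2 = 31684 ≡ 380 (mod 559)
558 = 512 + 32 + 8 + 4 + 2 in binary powers of 2.
So 6^558 ≡ 380 · 380 · 380 · 178 · 36 ≡ 259 (mod 559).
Since 259 ≠ 1, base 6 is a Fermat witness: 559 is composite.

259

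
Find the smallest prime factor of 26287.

97

26287 is odd.
Digit sum 25, not divisible by 3.
Ends in 7: not divisible by 5.
7: 26287 = 7·3755 + 2
11: 26287 = 11·2389 + 8
13: 26287 = 13·2022 + 1
17: 26287 = 17·1546 + 5
19: 26287 = 19·1383 + 10
23: 26287 = 23·1142 + 21
29: 26287 = 29·906 + 13
31: 26287 = 31·847 + 30
37: 26287 = 37·710 + 17
41: 26287 = 41·641 + 6
43: 26287 = 43·611 + 14
47: 26287 = 47·559 + 14
53: 26287 = 53·495 + 52
59: 26287 = 59·445 + 32
61: 26287 = 61·430 + 57
67: 26287 = 67·392 + 23
71: 26287 = 71·370 + 17
73: 26287 = 73·360 + 7
79: 26287 = 79·332 + 59
83: 26287 = 83·316 + 59
89: 26287 = 89·295 + 32
97: 26287 = 97·271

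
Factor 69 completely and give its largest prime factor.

69 = 3 · 23
23 is prime.
So 69 = 3 · 23; the largest prime factor is 23.

23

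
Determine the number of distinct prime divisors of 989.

989 = 23 · 43
989 = 23 · 43, which has 2 distinct prime factors.

2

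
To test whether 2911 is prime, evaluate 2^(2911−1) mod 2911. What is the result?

2^1 ≡ 2 (mod 2911)
2^2 ≡ 2^2 = 4 ≡ 4 (mod 2911)
2^4 ≡ 4^2 = 16 ≡ 16 (mod 2911)
2^8 ≡ 16^2 = 256 ≡ 256 (mod 2911)
2^16 ≡ 256^2 = 65536 ≡ 1494 (mod 2911)
2^32 ≡ 1494^2 = 2232036 ≡ 2210 (mod 2911)
2^64 ≡ 2210^2 = 4884100 ≡ 2353 (mod 2911)
2^128 ≡ 2353^2 = 5536609 ≡ 2798 (mod 2911)
2^256 ≡ 2798^2 = 7828804 ≡ 1125 (mod 2911)
2^512 ≡ 1125^2 = 1265625 ≡ 2251 (mod 2911)
2^1024 ≡ 2251^2 = 5067001 ≡ 1861 (mod 2911)
2^2048 ≡ 1861^2 = 3463321 ≡ 2142 (mod 2911)
2910 = 2048 + 512 + 256 + 64 + 16 + 8 + 4 + 2 in binary powers of 2.
So 2^2910 ≡ 2142 · 2251 · 1125 · 2353 · 1494 · 256 · 16 · 4 ≡ 245 (mod 2911).
Since 245 ≠ 1, base 2 is a Fermat witness: 2911 is composite.

245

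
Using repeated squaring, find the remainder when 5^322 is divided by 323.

5^1 ≡ 5 (mod 323)
5^2 ≡ 5^2 = 25 ≡ 25 (mod 323)
5^4 ≡ 25^2 = 625 ≡ 302 (mod 323)
5^8 ≡ 302^2 = 91204 ≡ 118 (mod 323)
5^16 ≡ 118^2 = 13924 ≡ 35 (mod 323)
5^32 ≡ 35^2 = 1225 ≡ 256 (mod 323)
5^64 ≡ 256^2 = 65536 ≡ 290 (mod 323)
5^128 ≡ 290^2 = 84100 ≡ 120 (mod 323)
5^256 ≡ 120^2 = 14400 ≡ 188 (mod 323)
322 = 256 + 64 + 2 in binary powers of 2.
So 5^322 ≡ 188 · 290 · 25 ≡ 263 (mod 323).
Since 263 ≠ 1, base 5 is a Fermat witness: 323 is composite.

263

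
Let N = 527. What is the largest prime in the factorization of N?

31

527 = 17 · 31
31 is prime.
So 527 = 17 · 31; the largest prime factor is 31.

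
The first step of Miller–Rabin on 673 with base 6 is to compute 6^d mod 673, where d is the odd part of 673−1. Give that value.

209

673 − 1 = 672 = 2^5 · 21, so d = 21.
6^1 ≡ 6 (mod 673)
6^2 ≡ 6^2 = 36 ≡ 36 (mod 673)
6^4 ≡ 36^2 = 1296 ≡ 623 (mod 673)
6^8 ≡ 623^2 = 388129 ≡ 481 (mod 673)
6^16 ≡ 481^2 = 231361 ≡ 522 (mod 673)
21 = 16 + 4 + 1 in binary powers of 2.
So 6^21 ≡ 522 · 623 · 6 ≡ 209 (mod 673).
Squaring chain: 209 → 609 → 58 → 672 → 1; reaches −1, so base 6 does not prove 673 composite.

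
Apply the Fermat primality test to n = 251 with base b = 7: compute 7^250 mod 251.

7^1 ≡ 7 (mod 251)
7^2 ≡ 7^2 = 49 ≡ 49 (mod 251)
7^4 ≡ 49^2 = 2401 ≡ 142 (mod 251)
7^8 ≡ 142^2 = 20164 ≡ 84 (mod 251)
7^16 ≡ 84^2 = 7056 ≡ 28 (mod 251)
7^32 ≡ 28^2 = 784 ≡ 31 (mod 251)
7^64 ≡ 31^2 = 961 ≡ 208 (mod 251)
7^128 ≡ 208^2 = 43264 ≡ 92 (mod 251)
250 = 128 + 64 + 32 + 16 + 8 + 2 in binary powers of 2.
So 7^250 ≡ 92 · 208 · 31 · 28 · 84 · 49 ≡ 1 (mod 251).
Since the result is 1, base 7 gives no evidence that 251 is composite.

1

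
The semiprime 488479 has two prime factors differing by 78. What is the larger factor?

739

Since p = q + 78, we have 488479 = q(q + 78), so q² + 78q − 488479 = 0.
Discriminant: 78² + 4·488479 = 6084 + 1953916 = 1960000; √1960000 = 1400.
q = (−78 + 1400)/2 = 661, and p = q + 78 = 739.
Check: 661 · 739 = 488479.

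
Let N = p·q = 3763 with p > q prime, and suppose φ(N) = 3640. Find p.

71

φ(n) = (p−1)(q−1) = n − (p+q) + 1, so p + q = 3763 − 3640 + 1 = 124.
p and q are the roots of t² − 124t + 3763 = 0.
Discriminant: 124² − 4·3763 = 15376 − 15052 = 324; √324 = 18.
q = (124 − 18)/2 = 53, p = (124 + 18)/2 = 71.
Check: 53 · 71 = 3763.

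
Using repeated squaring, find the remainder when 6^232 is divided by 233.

1

6^1 ≡ 6 (mod 233)
6^2 ≡ 6^2 = 36 ≡ 36 (mod 233)
6^4 ≡ 36^2 = 1296 ≡ 131 (mod 233)
6^8 ≡ 131^2 = 17161 ≡ 152 (mod 233)
6^16 ≡ 152^2 = 23104 ≡ 37 (mod 233)
6^32 ≡ 37^2 = 1369 ≡ 204 (mod 233)
6^64 ≡ 204^2 = 41616 ≡ 142 (mod 233)
6^128 ≡ 142^2 = 20164 ≡ 126 (mod 233)
232 = 128 + 64 + 32 + 8 in binary powers of 2.
So 6^232 ≡ 126 · 142 · 204 · 152 ≡ 1 (mod 233).
Since the result is 1, base 6 gives no evidence that 233 is composite.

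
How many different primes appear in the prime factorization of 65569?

65569 = 7 · 9367
9367 = 17 · 551
551 = 19 · 29
65569 = 7 · 17 · 19 · 29, which has 4 distinct prime factors.

4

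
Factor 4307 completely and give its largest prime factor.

73

4307 = 59 · 73
73 is prime.
So 4307 = 59 · 73; the largest prime factor is 73.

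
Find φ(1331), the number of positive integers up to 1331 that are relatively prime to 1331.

Factor: 1331 = 11^3.
φ(1331) = 11^2·(11−1) = 1210.

1210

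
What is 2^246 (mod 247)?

2^1 ≡ 2 (mod 247)
2^2 ≡ 2^2 = 4 ≡ 4 (mod 247)
2^4 ≡ 4^2 = 16 ≡ 16 (mod 247)
2^8 ≡ 16^2 = 256 ≡ 9 (mod 247)
2^16 ≡ 9^2 = 81 ≡ 81 (mod 247)
2^32 ≡ 81^2 = 6561 ≡ 139 (mod 247)
2^64 ≡ 139^2 = 19321 ≡ 55 (mod 247)
2^128 ≡ 55^2 = 3025 ≡ 61 (mod 247)
246 = 128 + 64 + 32 + 16 + 4 + 2 in binary powers of 2.
So 2^246 ≡ 61 · 55 · 139 · 81 · 16 · 4 ≡ 220 (mod 247).
Since 220 ≠ 1, base 2 is a Fermat witness: 247 is composite.

220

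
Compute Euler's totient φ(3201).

1920

Factor: 3201 = 3 · 11 · 97.
φ(3201) = (3−1) · (11−1) · (97−1) = 2 · 10 · 96 = 1920.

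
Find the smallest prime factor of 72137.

13

72137 is odd.
Digit sum 20, not divisible by 3.
Ends in 7: not divisible by 5.
7: 72137 = 7·10305 + 2
11: 72137 = 11·6557 + 10
13: 72137 = 13·5549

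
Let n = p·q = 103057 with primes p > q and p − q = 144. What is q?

Since p = q + 144, we have 103057 = q(q + 144), so q² + 144q − 103057 = 0.
Discriminant: 144² + 4·103057 = 20736 + 412228 = 432964; √432964 = 658.
q = (−144 + 658)/2 = 257, and p = q + 144 = 401.
Check: 257 · 401 = 103057.

257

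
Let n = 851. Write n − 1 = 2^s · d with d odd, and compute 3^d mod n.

851 − 1 = 850 = 2^1 · 425, so d = 425.
3^1 ≡ 3 (mod 851)
3^2 ≡ 3^2 = 9 ≡ 9 (mod 851)
3^4 ≡ 9^2 = 81 ≡ 81 (mod 851)
3^8 ≡ 81^2 = 6561 ≡ 604 (mod 851)
3^16 ≡ 604^2 = 364816 ≡ 588 (mod 851)
3^32 ≡ 588^2 = 345744 ≡ 238 (mod 851)
3^64 ≡ 238^2 = 56644 ≡ 478 (mod 851)
3^128 ≡ 478^2 = 228484 ≡ 416 (mod 851)
3^256 ≡ 416^2 = 173056 ≡ 303 (mod 851)
425 = 256 + 128 + 32 + 8 + 1 in binary powers of 2.
So 3^425 ≡ 303 · 416 · 238 · 604 · 3 ≡ 324 (mod 851).
Squaring chain: 324; never reaches −1, so base 3 is a Miller–Rabin witness that 851 is composite.

324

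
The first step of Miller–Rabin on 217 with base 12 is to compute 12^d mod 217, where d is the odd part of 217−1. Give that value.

217 − 1 = 216 = 2^3 · 27, so d = 27.
12^1 ≡ 12 (mod 217)
12^2 ≡ 12^2 = 144 ≡ 144 (mod 217)
12^4 ≡ 144^2 = 20736 ≡ 121 (mod 217)
12^8 ≡ 121^2 = 14641 ≡ 102 (mod 217)
12^16 ≡ 102^2 = 10404 ≡ 205 (mod 217)
27 = 16 + 8 + 2 + 1 in binary powers of 2.
So 12^27 ≡ 205 · 102 · 144 · 12 ≡ 27 (mod 217).
Squaring chain: 27 → 78 → 8; never reaches −1, so base 12 is a Miller–Rabin witness that 217 is composite.

27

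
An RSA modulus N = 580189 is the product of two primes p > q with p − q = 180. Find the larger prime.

Since p = q + 180, we have 580189 = q(q + 180), so q² + 180q − 580189 = 0.
Discriminant: 180² + 4·580189 = 32400 + 2320756 = 2353156; √2353156 = 1534.
q = (−180 + 1534)/2 = 677, and p = q + 180 = 857.
Check: 677 · 857 = 580189.

857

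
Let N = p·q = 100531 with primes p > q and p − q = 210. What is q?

Since p = q + 210, we have 100531 = q(q + 210), so q² + 210q − 100531 = 0.
Discriminant: 210² + 4·100531 = 44100 + 402124 = 446224; √446224 = 668.
q = (−210 + 668)/2 = 229, and p = q + 210 = 439.
Check: 229 · 439 = 100531.

229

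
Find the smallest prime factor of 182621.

182621 is odd.
Digit sum 20, not divisible by 3.
Ends in 1: not divisible by 5.
7: 182621 = 7·26088 + 5
11: 182621 = 11·16601 + 10
13: 182621 = 13·14047 + 10
17: 182621 = 17·10742 + 7
19: 182621 = 19·9611 + 12
23: 182621 = 23·7940 + 1
29: 182621 = 29·6297 + 8
31: 182621 = 31·5891

31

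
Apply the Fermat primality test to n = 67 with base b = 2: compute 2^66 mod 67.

1

2^1 ≡ 2 (mod 67)
2^2 ≡ 2^2 = 4 ≡ 4 (mod 67)
2^4 ≡ 4^2 = 16 ≡ 16 (mod 67)
2^8 ≡ 16^2 = 256 ≡ 55 (mod 67)
2^16 ≡ 55^2 = 3025 ≡ 10 (mod 67)
2^32 ≡ 10^2 = 100 ≡ 33 (mod 67)
2^64 ≡ 33^2 = 1089 ≡ 17 (mod 67)
66 = 64 + 2 in binary powers of 2.
So 2^66 ≡ 17 · 4 ≡ 1 (mod 67).
Since the result is 1, base 2 gives no evidence that 67 is composite.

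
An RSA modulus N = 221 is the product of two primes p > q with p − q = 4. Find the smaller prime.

Since p = q + 4, we have 221 = q(q + 4), so q² + 4q − 221 = 0.
Discriminant: 4² + 4·221 = 16 + 884 = 900; √900 = 30.
q = (−4 + 30)/2 = 13, and p = q + 4 = 17.
Check: 13 · 17 = 221.

13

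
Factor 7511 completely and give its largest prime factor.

37

7511 = 7 · 1073
1073 = 29 · 37
37 is prime.
So 7511 = 7 · 29 · 37; the largest prime factor is 37.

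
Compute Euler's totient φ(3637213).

3565920

Factor: 3637213 = 137 · 139 · 191.
φ(3637213) = (137−1) · (139−1) · (191−1) = 136 · 138 · 190 = 3565920.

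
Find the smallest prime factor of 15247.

15247 is odd.
Digit sum 19, not divisible by 3.
Ends in 7: not divisible by 5.
7: 15247 = 7·2178 + 1
11: 15247 = 11·1386 + 1
13: 15247 = 13·1172 + 11
17: 15247 = 17·896 + 15
19: 15247 = 19·802 + 9
23: 15247 = 23·662 + 21
29: 15247 = 29·525 + 22
31: 15247 = 31·491 + 26
37: 15247 = 37·412 + 3
41: 15247 = 41·371 + 36
43: 15247 = 43·354 + 25
47: 15247 = 47·324 + 19
53: 15247 = 53·287 + 36
59: 15247 = 59·258 + 25
61: 15247 = 61·249 + 58
67: 15247 = 67·227 + 38
71: 15247 = 71·214 + 53
73: 15247 = 73·208 + 63
79: 15247 = 79·193

79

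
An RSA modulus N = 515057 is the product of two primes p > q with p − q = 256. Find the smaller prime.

601

Since p = q + 256, we have 515057 = q(q + 256), so q² + 256q − 515057 = 0.
Discriminant: 256² + 4·515057 = 65536 + 2060228 = 2125764; √2125764 = 1458.
q = (−256 + 1458)/2 = 601, and p = q + 256 = 857.
Check: 601 · 857 = 515057.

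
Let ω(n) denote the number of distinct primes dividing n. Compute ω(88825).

88825 = 5^2 · 3553
3553 = 11 · 323
323 = 17 · 19
88825 = 5^2 · 11 · 17 · 19, which has 4 distinct prime factors.

4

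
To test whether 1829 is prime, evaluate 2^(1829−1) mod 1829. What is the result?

411

2^1 ≡ 2 (mod 1829)
2^2 ≡ 2^2 = 4 ≡ 4 (mod 1829)
2^4 ≡ 4^2 = 16 ≡ 16 (mod 1829)
2^8 ≡ 16^2 = 256 ≡ 256 (mod 1829)
2^16 ≡ 256^2 = 65536 ≡ 1521 (mod 1829)
2^32 ≡ 1521^2 = 2313441 ≡ 1585 (mod 1829)
2^64 ≡ 1585^2 = 2512225 ≡ 1008 (mod 1829)
2^128 ≡ 1008^2 = 1016064 ≡ 969 (mod 1829)
2^256 ≡ 969^2 = 938961 ≡ 684 (mod 1829)
2^512 ≡ 684^2 = 467856 ≡ 1461 (mod 1829)
2^1024 ≡ 1461^2 = 2134521 ≡ 78 (mod 1829)
1828 = 1024 + 512 + 256 + 32 + 4 in binary powers of 2.
So 2^1828 ≡ 78 · 1461 · 684 · 1585 · 16 ≡ 411 (mod 1829).
Since 411 ≠ 1, base 2 is a Fermat witness: 1829 is composite.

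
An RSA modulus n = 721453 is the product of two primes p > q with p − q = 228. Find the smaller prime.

Since p = q + 228, we have 721453 = q(q + 228), so q² + 228q − 721453 = 0.
Discriminant: 228² + 4·721453 = 51984 + 2885812 = 2937796; √2937796 = 1714.
q = (−228 + 1714)/2 = 743, and p = q + 228 = 971.
Check: 743 · 971 = 721453.

743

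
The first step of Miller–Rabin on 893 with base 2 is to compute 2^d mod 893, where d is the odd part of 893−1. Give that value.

394

893 − 1 = 892 = 2^2 · 223, so d = 223.
2^1 ≡ 2 (mod 893)
2^2 ≡ 2^2 = 4 ≡ 4 (mod 893)
2^4 ≡ 4^2 = 16 ≡ 16 (mod 893)
2^8 ≡ 16^2 = 256 ≡ 256 (mod 893)
2^16 ≡ 256^2 = 65536 ≡ 347 (mod 893)
2^32 ≡ 347^2 = 120409 ≡ 747 (mod 893)
2^64 ≡ 747^2 = 558009 ≡ 777 (mod 893)
2^128 ≡ 777^2 = 603729 ≡ 61 (mod 893)
223 = 128 + 64 + 16 + 8 + 4 + 2 + 1 in binary powers of 2.
So 2^223 ≡ 61 · 777 · 347 · 256 · 16 · 4 · 2 ≡ 394 (mod 893).
Squaring chain: 394 → 747; never reaches −1, so base 2 is a Miller–Rabin witness that 893 is composite.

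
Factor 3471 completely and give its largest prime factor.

89

3471 = 3 · 1157
1157 = 13 · 89
89 is prime.
So 3471 = 3 · 13 · 89; the largest prime factor is 89.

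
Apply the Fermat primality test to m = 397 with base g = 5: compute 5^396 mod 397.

1

5^1 ≡ 5 (mod 397)
5^2 ≡ 5^2 = 25 ≡ 25 (mod 397)
5^4 ≡ 25^2 = 625 ≡ 228 (mod 397)
5^8 ≡ 228^2 = 51984 ≡ 374 (mod 397)
5^16 ≡ 374^2 = 139876 ≡ 132 (mod 397)
5^32 ≡ 132^2 = 17424 ≡ 353 (mod 397)
5^64 ≡ 353^2 = 124609 ≡ 348 (mod 397)
5^128 ≡ 348^2 = 121104 ≡ 19 (mod 397)
5^256 ≡ 19^2 = 361 ≡ 361 (mod 397)
396 = 256 + 128 + 8 + 4 in binary powers of 2.
So 5^396 ≡ 361 · 19 · 374 · 228 ≡ 1 (mod 397).
Since the result is 1, base 5 gives no evidence that 397 is composite.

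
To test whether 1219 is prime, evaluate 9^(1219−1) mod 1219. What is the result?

9^1 ≡ 9 (mod 1219)
9^2 ≡ 9^2 = 81 ≡ 81 (mod 1219)
9^4 ≡ 81^2 = 6561 ≡ 466 (mod 1219)
9^8 ≡ 466^2 = 217156 ≡ 174 (mod 1219)
9^16 ≡ 174^2 = 30276 ≡ 1020 (mod 1219)
9^32 ≡ 1020^2 = 1040400 ≡ 593 (mod 1219)
9^64 ≡ 593^2 = 351649 ≡ 577 (mod 1219)
9^128 ≡ 577^2 = 332929 ≡ 142 (mod 1219)
9^256 ≡ 142^2 = 20164 ≡ 660 (mod 1219)
9^512 ≡ 660^2 = 435600 ≡ 417 (mod 1219)
9^1024 ≡ 417^2 = 173889 ≡ 791 (mod 1219)
1218 = 1024 + 128 + 64 + 2 in binary powers of 2.
So 9^1218 ≡ 791 · 142 · 577 · 81 ≡ 289 (mod 1219).
Since 289 ≠ 1, base 9 is a Fermat witness: 1219 is composite.

289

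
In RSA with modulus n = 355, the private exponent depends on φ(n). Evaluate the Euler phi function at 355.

Factor: 355 = 5 · 71.
φ(355) = (5−1) · (71−1) = 4 · 70 = 280.

280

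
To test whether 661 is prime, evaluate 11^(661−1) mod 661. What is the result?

1

11^1 ≡ 11 (mod 661)
11^2 ≡ 11^2 = 121 ≡ 121 (mod 661)
11^4 ≡ 121^2 = 14641 ≡ 99 (mod 661)
11^8 ≡ 99^2 = 9801 ≡ 547 (mod 661)
11^16 ≡ 547^2 = 299209 ≡ 437 (mod 661)
11^32 ≡ 437^2 = 190969 ≡ 601 (mod 661)
11^64 ≡ 601^2 = 361201 ≡ 295 (mod 661)
11^128 ≡ 295^2 = 87025 ≡ 434 (mod 661)
11^256 ≡ 434^2 = 188356 ≡ 632 (mod 661)
11^512 ≡ 632^2 = 399424 ≡ 180 (mod 661)
660 = 512 + 128 + 16 + 4 in binary powers of 2.
So 11^660 ≡ 180 · 434 · 437 · 99 ≡ 1 (mod 661).
Since the result is 1, base 11 gives no evidence that 661 is composite.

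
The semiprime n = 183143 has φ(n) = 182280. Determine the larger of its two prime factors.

491

φ(n) = (p−1)(q−1) = n − (p+q) + 1, so p + q = 183143 − 182280 + 1 = 864.
p and q are the roots of t² − 864t + 183143 = 0.
Discriminant: 864² − 4·183143 = 746496 − 732572 = 13924; √13924 = 118.
q = (864 − 118)/2 = 373, p = (864 + 118)/2 = 491.
Check: 373 · 491 = 183143.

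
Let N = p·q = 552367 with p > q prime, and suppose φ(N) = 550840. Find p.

941

φ(n) = (p−1)(q−1) = n − (p+q) + 1, so p + q = 552367 − 550840 + 1 = 1528.
p and q are the roots of t² − 1528t + 552367 = 0.
Discriminant: 1528² − 4·552367 = 2334784 − 2209468 = 125316; √125316 = 354.
q = (1528 − 354)/2 = 587, p = (1528 + 354)/2 = 941.
Check: 587 · 941 = 552367.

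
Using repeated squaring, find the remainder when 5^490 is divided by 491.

1

5^1 ≡ 5 (mod 491)
5^2 ≡ 5^2 = 25 ≡ 25 (mod 491)
5^4 ≡ 25^2 = 625 ≡ 134 (mod 491)
5^8 ≡ 134^2 = 17956 ≡ 280 (mod 491)
5^16 ≡ 280^2 = 78400 ≡ 331 (mod 491)
5^32 ≡ 331^2 = 109561 ≡ 68 (mod 491)
5^64 ≡ 68^2 = 4624 ≡ 205 (mod 491)
5^128 ≡ 205^2 = 42025 ≡ 290 (mod 491)
5^256 ≡ 290^2 = 84100 ≡ 139 (mod 491)
490 = 256 + 128 + 64 + 32 + 8 + 2 in binary powers of 2.
So 5^490 ≡ 139 · 290 · 205 · 68 · 280 · 25 ≡ 1 (mod 491).
Since the result is 1, base 5 gives no evidence that 491 is composite.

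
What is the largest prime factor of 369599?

369599 = 61 · 6059
6059 = 73 · 83
83 is prime.
So 369599 = 61 · 73 · 83; the largest prime factor is 83.

83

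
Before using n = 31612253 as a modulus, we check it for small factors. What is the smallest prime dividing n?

71

31612253 is odd.
Digit sum 23, not divisible by 3.
Ends in 3: not divisible by 5.
7: 31612253 = 7·4516036 + 1
11: 31612253 = 11·2873841 + 2
13: 31612253 = 13·2431711 + 10
17: 31612253 = 17·1859544 + 5
19: 31612253 = 19·1663802 + 15
23: 31612253 = 23·1374445 + 18
29: 31612253 = 29·1090077 + 20
31: 31612253 = 31·1019750 + 3
37: 31612253 = 37·854385 + 8
41: 31612253 = 41·771030 + 23
43: 31612253 = 43·735168 + 29
47: 31612253 = 47·672601 + 6
53: 31612253 = 53·596457 + 32
59: 31612253 = 59·535800 + 53
61: 31612253 = 61·518233 + 40
67: 31612253 = 67·471824 + 45
71: 31612253 = 71·445243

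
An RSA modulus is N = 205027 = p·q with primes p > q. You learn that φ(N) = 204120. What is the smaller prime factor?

φ(n) = (p−1)(q−1) = n − (p+q) + 1, so p + q = 205027 − 204120 + 1 = 908.
p and q are the roots of t² − 908t + 205027 = 0.
Discriminant: 908² − 4·205027 = 824464 − 820108 = 4356; √4356 = 66.
q = (908 − 66)/2 = 421, p = (908 + 66)/2 = 487.
Check: 421 · 487 = 205027.

421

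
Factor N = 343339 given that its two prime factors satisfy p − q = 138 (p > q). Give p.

659

Since p = q + 138, we have 343339 = q(q + 138), so q² + 138q − 343339 = 0.
Discriminant: 138² + 4·343339 = 19044 + 1373356 = 1392400; √1392400 = 1180.
q = (−138 + 1180)/2 = 521, and p = q + 138 = 659.
Check: 521 · 659 = 343339.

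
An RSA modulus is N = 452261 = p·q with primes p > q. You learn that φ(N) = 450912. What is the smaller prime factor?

617

φ(n) = (p−1)(q−1) = n − (p+q) + 1, so p + q = 452261 − 450912 + 1 = 1350.
p and q are the roots of t² − 1350t + 452261 = 0.
Discriminant: 1350² − 4·452261 = 1822500 − 1809044 = 13456; √13456 = 116.
q = (1350 − 116)/2 = 617, p = (1350 + 116)/2 = 733.
Check: 617 · 733 = 452261.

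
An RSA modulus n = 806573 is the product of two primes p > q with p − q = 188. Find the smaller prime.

809

Since p = q + 188, we have 806573 = q(q + 188), so q² + 188q − 806573 = 0.
Discriminant: 188² + 4·806573 = 35344 + 3226292 = 3261636; √3261636 = 1806.
q = (−188 + 1806)/2 = 809, and p = q + 188 = 997.
Check: 809 · 997 = 806573.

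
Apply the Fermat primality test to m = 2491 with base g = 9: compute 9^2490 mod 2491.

811

9^1 ≡ 9 (mod 2491)
9^2 ≡ 9^2 = 81 ≡ 81 (mod 2491)
9^4 ≡ 81^2 = 6561 ≡ 1579 (mod 2491)
9^8 ≡ 1579^2 = 2493241 ≡ 2241 (mod 2491)
9^16 ≡ 2241^2 = 5022081 ≡ 225 (mod 2491)
9^32 ≡ 225^2 = 50625 ≡ 805 (mod 2491)
9^64 ≡ 805^2 = 648025 ≡ 365 (mod 2491)
9^128 ≡ 365^2 = 133225 ≡ 1202 (mod 2491)
9^256 ≡ 1202^2 = 1444804 ≡ 24 (mod 2491)
9^512 ≡ 24^2 = 576 ≡ 576 (mod 2491)
9^1024 ≡ 576^2 = 331776 ≡ 473 (mod 2491)
9^2048 ≡ 473^2 = 223729 ≡ 2030 (mod 2491)
2490 = 2048 + 256 + 128 + 32 + 16 + 8 + 2 in binary powers of 2.
So 9^2490 ≡ 2030 · 24 · 1202 · 805 · 225 · 2241 · 81 ≡ 811 (mod 2491).
Since 811 ≠ 1, base 9 is a Fermat witness: 2491 is composite.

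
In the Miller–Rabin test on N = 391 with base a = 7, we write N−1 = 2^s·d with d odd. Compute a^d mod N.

241

391 − 1 = 390 = 2^1 · 195, so d = 195.
7^1 ≡ 7 (mod 391)
7^2 ≡ 7^2 = 49 ≡ 49 (mod 391)
7^4 ≡ 49^2 = 2401 ≡ 55 (mod 391)
7^8 ≡ 55^2 = 3025 ≡ 288 (mod 391)
7^16 ≡ 288^2 = 82944 ≡ 52 (mod 391)
7^32 ≡ 52^2 = 2704 ≡ 358 (mod 391)
7^64 ≡ 358^2 = 128164 ≡ 307 (mod 391)
7^128 ≡ 307^2 = 94249 ≡ 18 (mod 391)
195 = 128 + 64 + 2 + 1 in binary powers of 2.
So 7^195 ≡ 18 · 307 · 49 · 7 ≡ 241 (mod 391).
Squaring chain: 241; never reaches −1, so base 7 is a Miller–Rabin witness that 391 is composite.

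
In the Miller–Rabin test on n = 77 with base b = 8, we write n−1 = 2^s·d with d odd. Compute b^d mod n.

77 − 1 = 76 = 2^2 · 19, so d = 19.
8^1 ≡ 8 (mod 77)
8^2 ≡ 8^2 = 64 ≡ 64 (mod 77)
8^4 ≡ 64^2 = 4096 ≡ 15 (mod 77)
8^8 ≡ 15^2 = 225 ≡ 71 (mod 77)
8^16 ≡ 71^2 = 5041 ≡ 36 (mod 77)
19 = 16 + 2 + 1 in binary powers of 2.
So 8^19 ≡ 36 · 64 · 8 ≡ 29 (mod 77).
Squaring chain: 29 → 71; never reaches −1, so base 8 is a Miller–Rabin witness that 77 is composite.

29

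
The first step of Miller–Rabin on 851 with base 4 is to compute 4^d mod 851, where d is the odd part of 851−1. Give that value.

169

851 − 1 = 850 = 2^1 · 425, so d = 425.
4^1 ≡ 4 (mod 851)
4^2 ≡ 4^2 = 16 ≡ 16 (mod 851)
4^4 ≡ 16^2 = 256 ≡ 256 (mod 851)
4^8 ≡ 256^2 = 65536 ≡ 9 (mod 851)
4^16 ≡ 9^2 = 81 ≡ 81 (mod 851)
4^32 ≡ 81^2 = 6561 ≡ 604 (mod 851)
4^64 ≡ 604^2 = 364816 ≡ 588 (mod 851)
4^128 ≡ 588^2 = 345744 ≡ 238 (mod 851)
4^256 ≡ 238^2 = 56644 ≡ 478 (mod 851)
425 = 256 + 128 + 32 + 8 + 1 in binary powers of 2.
So 4^425 ≡ 478 · 238 · 604 · 9 · 4 ≡ 169 (mod 851).
Squaring chain: 169; never reaches −1, so base 4 is a Miller–Rabin witness that 851 is composite.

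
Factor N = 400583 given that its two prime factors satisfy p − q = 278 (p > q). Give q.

509

Since p = q + 278, we have 400583 = q(q + 278), so q² + 278q − 400583 = 0.
Discriminant: 278² + 4·400583 = 77284 + 1602332 = 1679616; √1679616 = 1296.
q = (−278 + 1296)/2 = 509, and p = q + 278 = 787.
Check: 509 · 787 = 400583.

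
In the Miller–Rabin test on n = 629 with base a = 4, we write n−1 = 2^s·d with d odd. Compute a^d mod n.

629 − 1 = 628 = 2^2 · 157, so d = 157.
4^1 ≡ 4 (mod 629)
4^2 ≡ 4^2 = 16 ≡ 16 (mod 629)
4^4 ≡ 16^2 = 256 ≡ 256 (mod 629)
4^8 ≡ 256^2 = 65536 ≡ 120 (mod 629)
4^16 ≡ 120^2 = 14400 ≡ 562 (mod 629)
4^32 ≡ 562^2 = 315844 ≡ 86 (mod 629)
4^64 ≡ 86^2 = 7396 ≡ 477 (mod 629)
4^128 ≡ 477^2 = 227529 ≡ 460 (mod 629)
157 = 128 + 16 + 8 + 4 + 1 in binary powers of 2.
So 4^157 ≡ 460 · 562 · 120 · 256 · 4 ≡ 225 (mod 629).
Squaring chain: 225 → 305; never reaches −1, so base 4 is a Miller–Rabin witness that 629 is composite.

225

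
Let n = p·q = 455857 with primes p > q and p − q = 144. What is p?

751

Since p = q + 144, we have 455857 = q(q + 144), so q² + 144q − 455857 = 0.
Discriminant: 144² + 4·455857 = 20736 + 1823428 = 1844164; √1844164 = 1358.
q = (−144 + 1358)/2 = 607, and p = q + 144 = 751.
Check: 607 · 751 = 455857.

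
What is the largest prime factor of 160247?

160247 = 37 · 4331
4331 = 61 · 71
71 is prime.
So 160247 = 37 · 61 · 71; the largest prime factor is 71.

71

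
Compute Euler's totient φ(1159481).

1122160

Factor: 1159481 = 53 · 131 · 167.
φ(1159481) = (53−1) · (131−1) · (167−1) = 52 · 130 · 166 = 1122160.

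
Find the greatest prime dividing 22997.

22997 = 13 · 1769
1769 = 29 · 61
61 is prime.
So 22997 = 13 · 29 · 61; the largest prime factor is 61.

61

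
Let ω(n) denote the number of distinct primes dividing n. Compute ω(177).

177 = 3 · 59
177 = 3 · 59, which has 2 distinct prime factors.

2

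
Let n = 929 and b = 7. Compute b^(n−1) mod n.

1

7^1 ≡ 7 (mod 929)
7^2 ≡ 7^2 = 49 ≡ 49 (mod 929)
7^4 ≡ 49^2 = 2401 ≡ 543 (mod 929)
7^8 ≡ 543^2 = 294849 ≡ 356 (mod 929)
7^16 ≡ 356^2 = 126736 ≡ 392 (mod 929)
7^32 ≡ 392^2 = 153664 ≡ 379 (mod 929)
7^64 ≡ 379^2 = 143641 ≡ 575 (mod 929)
7^128 ≡ 575^2 = 330625 ≡ 830 (mod 929)
7^256 ≡ 830^2 = 688900 ≡ 511 (mod 929)
7^512 ≡ 511^2 = 261121 ≡ 72 (mod 929)
928 = 512 + 256 + 128 + 32 in binary powers of 2.
So 7^928 ≡ 72 · 511 · 830 · 379 ≡ 1 (mod 929).
Since the result is 1, base 7 gives no evidence that 929 is composite.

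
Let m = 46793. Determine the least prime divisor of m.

73

46793 is odd.
Digit sum 29, not divisible by 3.
Ends in 3: not divisible by 5.
7: 46793 = 7·6684 + 5
11: 46793 = 11·4253 + 10
13: 46793 = 13·3599 + 6
17: 46793 = 17·2752 + 9
19: 46793 = 19·2462 + 15
23: 46793 = 23·2034 + 11
29: 46793 = 29·1613 + 16
31: 46793 = 31·1509 + 14
37: 46793 = 37·1264 + 25
41: 46793 = 41·1141 + 12
43: 46793 = 43·1088 + 9
47: 46793 = 47·995 + 28
53: 46793 = 53·882 + 47
59: 46793 = 59·793 + 6
61: 46793 = 61·767 + 6
67: 46793 = 67·698 + 27
71: 46793 = 71·659 + 4
73: 46793 = 73·641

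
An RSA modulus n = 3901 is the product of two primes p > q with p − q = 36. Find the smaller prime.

Since p = q + 36, we have 3901 = q(q + 36), so q² + 36q − 3901 = 0.
Discriminant: 36² + 4·3901 = 1296 + 15604 = 16900; √16900 = 130.
q = (−36 + 130)/2 = 47, and p = q + 36 = 83.
Check: 47 · 83 = 3901.

47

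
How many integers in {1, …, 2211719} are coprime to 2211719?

Factor: 2211719 = 103 · 109 · 197.
φ(2211719) = (103−1) · (109−1) · (197−1) = 102 · 108 · 196 = 2159136.

2159136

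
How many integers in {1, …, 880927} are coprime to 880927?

842400

Factor: 880927 = 31 · 157 · 181.
φ(880927) = (31−1) · (157−1) · (181−1) = 30 · 156 · 180 = 842400.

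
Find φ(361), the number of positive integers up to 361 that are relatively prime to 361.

Factor: 361 = 19^2.
φ(361) = 19^1·(19−1) = 342.

342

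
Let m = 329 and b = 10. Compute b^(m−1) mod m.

10^1 ≡ 10 (mod 329)
10^2 ≡ 10^2 = 100 ≡ 100 (mod 329)
10^4 ≡ 100^2 = 10000 ≡ 130 (mod 329)
10^8 ≡ 130^2 = 16900 ≡ 121 (mod 329)
10^16 ≡ 121^2 = 14641 ≡ 165 (mod 329)
10^32 ≡ 165^2 = 27225 ≡ 247 (mod 329)
10^64 ≡ 247^2 = 61009 ≡ 144 (mod 329)
10^128 ≡ 144^2 = 20736 ≡ 9 (mod 329)
10^256 ≡ 9^2 = 81 ≡ 81 (mod 329)
328 = 256 + 64 + 8 in binary powers of 2.
So 10^328 ≡ 81 · 144 · 121 ≡ 263 (mod 329).
Since 263 ≠ 1, base 10 is a Fermat witness: 329 is composite.

263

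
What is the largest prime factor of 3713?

3713 = 47 · 79
79 is prime.
So 3713 = 47 · 79; the largest prime factor is 79.

79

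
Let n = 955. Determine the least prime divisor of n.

5

955 is odd.
Digit sum 19, not divisible by 3.
Ends in 5: divisible by 5.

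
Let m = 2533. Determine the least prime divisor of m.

2533 is odd.
Digit sum 13, not divisible by 3.
Ends in 3: not divisible by 5.
7: 2533 = 7·361 + 6
11: 2533 = 11·230 + 3
13: 2533 = 13·194 + 11
17: 2533 = 17·149

17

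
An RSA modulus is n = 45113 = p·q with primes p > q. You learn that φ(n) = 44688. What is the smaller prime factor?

φ(n) = (p−1)(q−1) = n − (p+q) + 1, so p + q = 45113 − 44688 + 1 = 426.
p and q are the roots of t² − 426t + 45113 = 0.
Discriminant: 426² − 4·45113 = 181476 − 180452 = 1024; √1024 = 32.
q = (426 − 32)/2 = 197, p = (426 + 32)/2 = 229.
Check: 197 · 229 = 45113.

197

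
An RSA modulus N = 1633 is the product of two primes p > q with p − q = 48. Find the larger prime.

71

Since p = q + 48, we have 1633 = q(q + 48), so q² + 48q − 1633 = 0.
Discriminant: 48² + 4·1633 = 2304 + 6532 = 8836; √8836 = 94.
q = (−48 + 94)/2 = 23, and p = q + 48 = 71.
Check: 23 · 71 = 1633.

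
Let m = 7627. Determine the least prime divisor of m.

7627 is odd.
Digit sum 22, not divisible by 3.
Ends in 7: not divisible by 5.
7: 7627 = 7·1089 + 4
11: 7627 = 11·693 + 4
13: 7627 = 13·586 + 9
17: 7627 = 17·448 + 11
19: 7627 = 19·401 + 8
23: 7627 = 23·331 + 14
29: 7627 = 29·263

29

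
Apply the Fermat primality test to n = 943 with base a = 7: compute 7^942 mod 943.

7^1 ≡ 7 (mod 943)
7^2 ≡ 7^2 = 49 ≡ 49 (mod 943)
7^4 ≡ 49^2 = 2401 ≡ 515 (mod 943)
7^8 ≡ 515^2 = 265225 ≡ 242 (mod 943)
7^16 ≡ 242^2 = 58564 ≡ 98 (mod 943)
7^32 ≡ 98^2 = 9604 ≡ 174 (mod 943)
7^64 ≡ 174^2 = 30276 ≡ 100 (mod 943)
7^128 ≡ 100^2 = 10000 ≡ 570 (mod 943)
7^256 ≡ 570^2 = 324900 ≡ 508 (mod 943)
7^512 ≡ 508^2 = 258064 ≡ 625 (mod 943)
942 = 512 + 256 + 128 + 32 + 8 + 4 + 2 in binary powers of 2.
So 7^942 ≡ 625 · 508 · 570 · 174 · 242 · 515 · 49 ≡ 156 (mod 943).
Since 156 ≠ 1, base 7 is a Fermat witness: 943 is composite.

156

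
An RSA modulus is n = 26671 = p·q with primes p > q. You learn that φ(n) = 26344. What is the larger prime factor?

179

φ(n) = (p−1)(q−1) = n − (p+q) + 1, so p + q = 26671 − 26344 + 1 = 328.
p and q are the roots of t² − 328t + 26671 = 0.
Discriminant: 328² − 4·26671 = 107584 − 106684 = 900; √900 = 30.
q = (328 − 30)/2 = 149, p = (328 + 30)/2 = 179.
Check: 149 · 179 = 26671.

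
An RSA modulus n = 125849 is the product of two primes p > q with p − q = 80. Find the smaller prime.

Since p = q + 80, we have 125849 = q(q + 80), so q² + 80q − 125849 = 0.
Discriminant: 80² + 4·125849 = 6400 + 503396 = 509796; √509796 = 714.
q = (−80 + 714)/2 = 317, and p = q + 80 = 397.
Check: 317 · 397 = 125849.

317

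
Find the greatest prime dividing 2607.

2607 = 3 · 869
869 = 11 · 79
79 is prime.
So 2607 = 3 · 11 · 79; the largest prime factor is 79.

79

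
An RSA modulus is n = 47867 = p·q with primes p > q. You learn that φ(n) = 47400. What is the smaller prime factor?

151

φ(n) = (p−1)(q−1) = n − (p+q) + 1, so p + q = 47867 − 47400 + 1 = 468.
p and q are the roots of t² − 468t + 47867 = 0.
Discriminant: 468² − 4·47867 = 219024 − 191468 = 27556; √27556 = 166.
q = (468 − 166)/2 = 151, p = (468 + 166)/2 = 317.
Check: 151 · 317 = 47867.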